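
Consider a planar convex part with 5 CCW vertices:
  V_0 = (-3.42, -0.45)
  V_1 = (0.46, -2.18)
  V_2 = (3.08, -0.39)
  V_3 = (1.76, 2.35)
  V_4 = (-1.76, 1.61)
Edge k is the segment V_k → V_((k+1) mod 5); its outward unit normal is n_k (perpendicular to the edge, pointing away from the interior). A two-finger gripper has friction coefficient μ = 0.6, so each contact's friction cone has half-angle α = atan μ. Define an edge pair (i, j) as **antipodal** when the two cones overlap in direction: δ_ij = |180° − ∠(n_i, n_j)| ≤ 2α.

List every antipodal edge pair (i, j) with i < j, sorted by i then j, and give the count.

count = 4; pairs: (0,2), (0,3), (1,3), (1,4)

α = atan 0.6 = 30.96°;  2α = 61.93°
n_0 = (-0.4072, -0.9133)
n_1 = (+0.5641, -0.8257)
n_2 = (+0.9009, +0.4340)
n_3 = (-0.2057, +0.9786)
n_4 = (-0.7787, +0.6275)
  (0,1): δ = 121.63°  ·
  (0,2): δ = 40.25°  ✓
  (0,3): δ = 35.90°  ✓
  (0,4): δ = 75.17°  ·
  (1,2): δ = 98.62°  ·
  (1,3): δ = 22.47°  ✓
  (1,4): δ = 16.80°  ✓
  (2,3): δ = 103.85°  ·
  (2,4): δ = 64.59°  ·
  (3,4): δ = 140.73°  ·
antipodal pairs: 4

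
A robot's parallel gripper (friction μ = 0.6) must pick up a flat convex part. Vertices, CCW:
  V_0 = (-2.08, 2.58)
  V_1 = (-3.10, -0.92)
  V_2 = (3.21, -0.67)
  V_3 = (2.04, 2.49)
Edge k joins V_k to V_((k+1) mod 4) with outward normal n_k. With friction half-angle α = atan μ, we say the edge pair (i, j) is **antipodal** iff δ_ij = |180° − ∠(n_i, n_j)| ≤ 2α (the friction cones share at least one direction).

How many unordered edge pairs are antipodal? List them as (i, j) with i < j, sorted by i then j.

count = 2; pairs: (0,2), (1,3)

α = atan 0.6 = 30.96°;  2α = 61.93°
n_0 = (-0.9601, +0.2798)
n_1 = (+0.0396, -0.9992)
n_2 = (+0.9378, +0.3472)
n_3 = (+0.0218, +0.9998)
  (0,1): δ = 71.48°  ·
  (0,2): δ = 36.56°  ✓
  (0,3): δ = 105.00°  ·
  (1,2): δ = 71.95°  ·
  (1,3): δ = 3.52°  ✓
  (2,3): δ = 111.57°  ·
antipodal pairs: 2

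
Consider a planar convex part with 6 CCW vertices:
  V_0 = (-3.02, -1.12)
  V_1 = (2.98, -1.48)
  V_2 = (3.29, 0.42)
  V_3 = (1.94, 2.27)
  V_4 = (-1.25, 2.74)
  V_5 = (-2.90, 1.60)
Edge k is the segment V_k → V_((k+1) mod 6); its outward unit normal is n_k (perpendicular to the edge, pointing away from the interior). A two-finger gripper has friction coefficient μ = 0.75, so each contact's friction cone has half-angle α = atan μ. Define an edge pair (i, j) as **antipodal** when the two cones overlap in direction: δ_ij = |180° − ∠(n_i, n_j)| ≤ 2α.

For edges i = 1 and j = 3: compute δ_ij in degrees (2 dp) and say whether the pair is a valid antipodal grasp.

δ = 89.11°, invalid

α = atan 0.75 = 36.87°;  2α = 73.74°
edge 1: e_1 = (+0.31, +1.90);  n_1 = (+0.9869, -0.1610)
edge 3: e_3 = (-3.19, +0.47);  n_3 = (+0.1458, +0.9893)
∠(n_1, n_3) = 90.89°
δ = |180° − 90.89°| = 89.11°
89.11° > 2α = 73.74°  →  invalid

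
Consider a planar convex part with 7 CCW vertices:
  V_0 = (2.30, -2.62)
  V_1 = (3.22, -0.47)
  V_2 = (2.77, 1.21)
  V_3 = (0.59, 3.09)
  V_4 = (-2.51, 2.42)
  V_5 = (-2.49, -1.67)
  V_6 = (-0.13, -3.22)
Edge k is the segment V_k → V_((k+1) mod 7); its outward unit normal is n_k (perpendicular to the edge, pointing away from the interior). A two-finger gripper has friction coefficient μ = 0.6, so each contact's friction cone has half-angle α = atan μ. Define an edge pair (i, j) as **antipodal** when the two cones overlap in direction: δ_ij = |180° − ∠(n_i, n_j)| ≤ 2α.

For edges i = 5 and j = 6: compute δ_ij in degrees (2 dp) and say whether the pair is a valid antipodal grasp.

δ = 132.83°, invalid

α = atan 0.6 = 30.96°;  2α = 61.93°
edge 5: e_5 = (+2.36, -1.55);  n_5 = (-0.5490, -0.8358)
edge 6: e_6 = (+2.43, +0.60);  n_6 = (+0.2397, -0.9708)
∠(n_5, n_6) = 47.17°
δ = |180° − 47.17°| = 132.83°
132.83° > 2α = 61.93°  →  invalid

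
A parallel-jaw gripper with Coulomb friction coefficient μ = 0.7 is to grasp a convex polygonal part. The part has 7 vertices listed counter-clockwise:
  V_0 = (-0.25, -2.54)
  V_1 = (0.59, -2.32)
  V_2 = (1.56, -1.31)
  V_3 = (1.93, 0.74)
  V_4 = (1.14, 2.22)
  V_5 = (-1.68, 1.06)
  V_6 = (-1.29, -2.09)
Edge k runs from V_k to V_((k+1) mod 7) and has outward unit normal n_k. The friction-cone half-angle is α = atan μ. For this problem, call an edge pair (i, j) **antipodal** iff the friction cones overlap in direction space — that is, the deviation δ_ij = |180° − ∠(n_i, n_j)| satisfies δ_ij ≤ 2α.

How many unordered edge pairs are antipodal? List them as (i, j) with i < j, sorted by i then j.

count = 8; pairs: (0,4), (1,4), (1,5), (2,4), (2,5), (3,5), (3,6), (4,6)

α = atan 0.7 = 34.99°;  2α = 69.98°
n_0 = (+0.2534, -0.9674)
n_1 = (+0.7212, -0.6927)
n_2 = (+0.9841, -0.1776)
n_3 = (+0.8822, +0.4709)
n_4 = (-0.3804, +0.9248)
n_5 = (-0.9924, -0.1229)
n_6 = (-0.3971, -0.9178)
  (0,1): δ = 148.52°  ·
  (0,2): δ = 114.91°  ·
  (0,3): δ = 76.58°  ·
  (0,4): δ = 7.68°  ✓
  (0,5): δ = 82.38°  ·
  (0,6): δ = 141.93°  ·
  (1,2): δ = 146.39°  ·
  (1,3): δ = 108.06°  ·
  (1,4): δ = 23.80°  ✓
  (1,5): δ = 50.90°  ✓
  (1,6): δ = 110.44°  ·
  (2,3): δ = 141.68°  ·
  (2,4): δ = 57.41°  ✓
  (2,5): δ = 17.29°  ✓
  (2,6): δ = 76.83°  ·
  (3,4): δ = 95.73°  ·
  (3,5): δ = 21.03°  ✓
  (3,6): δ = 38.51°  ✓
  (4,5): δ = 105.30°  ·
  (4,6): δ = 45.76°  ✓
  (5,6): δ = 120.46°  ·
antipodal pairs: 8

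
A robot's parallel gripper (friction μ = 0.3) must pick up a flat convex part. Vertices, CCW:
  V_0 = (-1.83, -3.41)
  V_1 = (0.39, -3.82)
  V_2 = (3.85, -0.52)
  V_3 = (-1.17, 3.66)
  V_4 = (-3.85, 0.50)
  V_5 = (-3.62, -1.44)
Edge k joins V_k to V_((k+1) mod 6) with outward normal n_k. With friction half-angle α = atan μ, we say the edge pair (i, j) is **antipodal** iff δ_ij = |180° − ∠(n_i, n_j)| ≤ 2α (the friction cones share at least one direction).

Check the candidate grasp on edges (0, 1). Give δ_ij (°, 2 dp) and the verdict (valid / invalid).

α = atan 0.3 = 16.70°;  2α = 33.40°
edge 0: e_0 = (+2.22, -0.41);  n_0 = (-0.1816, -0.9834)
edge 1: e_1 = (+3.46, +3.30);  n_1 = (+0.6902, -0.7236)
∠(n_0, n_1) = 54.11°
δ = |180° − 54.11°| = 125.89°
125.89° > 2α = 33.40°  →  invalid

δ = 125.89°, invalid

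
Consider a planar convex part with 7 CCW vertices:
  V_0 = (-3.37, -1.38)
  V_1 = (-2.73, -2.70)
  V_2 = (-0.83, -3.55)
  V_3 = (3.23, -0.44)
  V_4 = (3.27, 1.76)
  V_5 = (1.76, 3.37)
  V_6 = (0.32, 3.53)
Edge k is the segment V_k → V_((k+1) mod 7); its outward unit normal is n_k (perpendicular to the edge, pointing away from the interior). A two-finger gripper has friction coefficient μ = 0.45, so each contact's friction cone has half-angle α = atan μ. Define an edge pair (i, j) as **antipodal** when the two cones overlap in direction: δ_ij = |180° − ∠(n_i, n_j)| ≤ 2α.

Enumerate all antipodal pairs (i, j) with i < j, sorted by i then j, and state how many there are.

α = atan 0.45 = 24.23°;  2α = 48.46°
n_0 = (-0.8998, -0.4363)
n_1 = (-0.4084, -0.9128)
n_2 = (+0.6081, -0.7939)
n_3 = (+0.9998, -0.0182)
n_4 = (+0.7294, +0.6841)
n_5 = (+0.1104, +0.9939)
n_6 = (-0.7994, +0.6008)
  (0,1): δ = 139.97°  ·
  (0,2): δ = 78.41°  ·
  (0,3): δ = 26.91°  ✓
  (0,4): δ = 17.30°  ✓
  (0,5): δ = 57.79°  ·
  (0,6): δ = 117.21°  ·
  (1,2): δ = 118.45°  ·
  (1,3): δ = 66.94°  ·
  (1,4): δ = 22.73°  ✓
  (1,5): δ = 17.76°  ✓
  (1,6): δ = 77.18°  ·
  (2,3): δ = 128.49°  ·
  (2,4): δ = 84.29°  ·
  (2,5): δ = 43.79°  ✓
  (2,6): δ = 15.62°  ✓
  (3,4): δ = 135.79°  ·
  (3,5): δ = 95.30°  ·
  (3,6): δ = 35.88°  ✓
  (4,5): δ = 139.50°  ·
  (4,6): δ = 80.09°  ·
  (5,6): δ = 120.59°  ·
antipodal pairs: 7

count = 7; pairs: (0,3), (0,4), (1,4), (1,5), (2,5), (2,6), (3,6)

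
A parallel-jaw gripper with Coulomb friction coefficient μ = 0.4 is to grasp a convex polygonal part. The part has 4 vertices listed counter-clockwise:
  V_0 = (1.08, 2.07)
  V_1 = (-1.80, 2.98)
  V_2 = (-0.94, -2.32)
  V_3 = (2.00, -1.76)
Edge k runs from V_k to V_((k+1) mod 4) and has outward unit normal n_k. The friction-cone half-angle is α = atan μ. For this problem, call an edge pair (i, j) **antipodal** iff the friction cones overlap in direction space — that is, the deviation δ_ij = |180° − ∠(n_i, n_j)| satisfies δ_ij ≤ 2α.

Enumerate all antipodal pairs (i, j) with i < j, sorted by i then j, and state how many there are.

count = 2; pairs: (0,2), (1,3)

α = atan 0.4 = 21.80°;  2α = 43.60°
n_0 = (+0.3013, +0.9535)
n_1 = (-0.9871, -0.1602)
n_2 = (+0.1871, -0.9823)
n_3 = (+0.9723, +0.2336)
  (0,1): δ = 63.25°  ·
  (0,2): δ = 28.32°  ✓
  (0,3): δ = 121.04°  ·
  (1,2): δ = 88.43°  ·
  (1,3): δ = 4.29°  ✓
  (2,3): δ = 87.28°  ·
antipodal pairs: 2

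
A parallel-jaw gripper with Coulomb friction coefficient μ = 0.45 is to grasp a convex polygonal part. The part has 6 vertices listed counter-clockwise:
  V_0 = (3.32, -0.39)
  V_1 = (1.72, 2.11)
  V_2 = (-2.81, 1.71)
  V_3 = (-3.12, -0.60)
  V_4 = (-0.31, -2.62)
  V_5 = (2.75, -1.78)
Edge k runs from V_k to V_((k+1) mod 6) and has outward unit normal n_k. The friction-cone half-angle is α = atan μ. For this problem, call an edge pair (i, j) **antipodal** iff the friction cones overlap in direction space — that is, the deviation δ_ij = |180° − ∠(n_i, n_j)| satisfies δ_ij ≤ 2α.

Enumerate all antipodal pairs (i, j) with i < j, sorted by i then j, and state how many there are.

α = atan 0.45 = 24.23°;  2α = 48.46°
n_0 = (+0.8423, +0.5391)
n_1 = (-0.0880, +0.9961)
n_2 = (-0.9911, +0.1330)
n_3 = (-0.5837, -0.8120)
n_4 = (+0.2647, -0.9643)
n_5 = (+0.9252, -0.3794)
  (0,1): δ = 117.57°  ·
  (0,2): δ = 40.26°  ✓
  (0,3): δ = 21.67°  ✓
  (0,4): δ = 72.73°  ·
  (0,5): δ = 125.08°  ·
  (1,2): δ = 102.69°  ·
  (1,3): δ = 40.76°  ✓
  (1,4): δ = 10.30°  ✓
  (1,5): δ = 62.66°  ·
  (2,3): δ = 118.07°  ·
  (2,4): δ = 67.01°  ·
  (2,5): δ = 14.65°  ✓
  (3,4): δ = 128.94°  ·
  (3,5): δ = 76.59°  ·
  (4,5): δ = 127.65°  ·
antipodal pairs: 5

count = 5; pairs: (0,2), (0,3), (1,3), (1,4), (2,5)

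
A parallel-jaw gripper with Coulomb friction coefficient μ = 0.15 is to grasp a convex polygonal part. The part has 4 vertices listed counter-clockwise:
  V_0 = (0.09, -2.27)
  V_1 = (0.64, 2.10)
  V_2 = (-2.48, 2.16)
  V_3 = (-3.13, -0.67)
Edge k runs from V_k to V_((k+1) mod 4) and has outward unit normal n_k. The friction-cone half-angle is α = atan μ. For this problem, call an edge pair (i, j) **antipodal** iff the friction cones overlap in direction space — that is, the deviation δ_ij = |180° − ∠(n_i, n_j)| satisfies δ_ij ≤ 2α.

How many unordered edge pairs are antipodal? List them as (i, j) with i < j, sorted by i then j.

count = 1; pairs: (0,2)

α = atan 0.15 = 8.53°;  2α = 17.06°
n_0 = (+0.9922, -0.1249)
n_1 = (+0.0192, +0.9998)
n_2 = (-0.9746, +0.2239)
n_3 = (-0.4450, -0.8955)
  (0,1): δ = 83.93°  ·
  (0,2): δ = 5.76°  ✓
  (0,3): δ = 70.75°  ·
  (1,2): δ = 101.83°  ·
  (1,3): δ = 25.32°  ·
  (2,3): δ = 103.49°  ·
antipodal pairs: 1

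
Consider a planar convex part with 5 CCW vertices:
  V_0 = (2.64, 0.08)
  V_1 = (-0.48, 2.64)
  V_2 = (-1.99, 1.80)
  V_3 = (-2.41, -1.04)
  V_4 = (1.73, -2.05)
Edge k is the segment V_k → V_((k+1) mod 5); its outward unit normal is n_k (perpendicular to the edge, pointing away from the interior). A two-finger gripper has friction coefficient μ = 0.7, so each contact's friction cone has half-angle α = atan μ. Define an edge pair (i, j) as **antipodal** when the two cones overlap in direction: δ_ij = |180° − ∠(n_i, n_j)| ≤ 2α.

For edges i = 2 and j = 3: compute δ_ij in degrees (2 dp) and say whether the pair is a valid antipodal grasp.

δ = 95.30°, invalid

α = atan 0.7 = 34.99°;  2α = 69.98°
edge 2: e_2 = (-0.42, -2.84);  n_2 = (-0.9892, +0.1463)
edge 3: e_3 = (+4.14, -1.01);  n_3 = (-0.2370, -0.9715)
∠(n_2, n_3) = 84.70°
δ = |180° − 84.70°| = 95.30°
95.30° > 2α = 69.98°  →  invalid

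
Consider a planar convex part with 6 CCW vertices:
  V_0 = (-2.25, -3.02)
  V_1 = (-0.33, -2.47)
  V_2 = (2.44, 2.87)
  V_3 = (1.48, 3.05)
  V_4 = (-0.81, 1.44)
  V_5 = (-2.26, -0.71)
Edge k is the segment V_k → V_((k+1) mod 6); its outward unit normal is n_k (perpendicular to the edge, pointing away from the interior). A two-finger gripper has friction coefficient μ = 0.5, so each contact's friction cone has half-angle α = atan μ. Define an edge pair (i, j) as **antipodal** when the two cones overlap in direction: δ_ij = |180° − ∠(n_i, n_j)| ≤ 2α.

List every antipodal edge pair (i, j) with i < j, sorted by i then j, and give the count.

α = atan 0.5 = 26.57°;  2α = 53.13°
n_0 = (+0.2754, -0.9613)
n_1 = (+0.8877, -0.4605)
n_2 = (+0.1843, +0.9829)
n_3 = (-0.5751, +0.8181)
n_4 = (-0.8291, +0.5591)
n_5 = (-1.0000, -0.0043)
  (0,1): δ = 133.40°  ·
  (0,2): δ = 26.60°  ✓
  (0,3): δ = 19.12°  ✓
  (0,4): δ = 40.02°  ✓
  (0,5): δ = 74.26°  ·
  (1,2): δ = 73.20°  ·
  (1,3): δ = 27.47°  ✓
  (1,4): δ = 6.58°  ✓
  (1,5): δ = 27.67°  ✓
  (2,3): δ = 134.27°  ·
  (2,4): δ = 113.38°  ·
  (2,5): δ = 79.13°  ·
  (3,4): δ = 159.11°  ·
  (3,5): δ = 124.86°  ·
  (4,5): δ = 145.76°  ·
antipodal pairs: 6

count = 6; pairs: (0,2), (0,3), (0,4), (1,3), (1,4), (1,5)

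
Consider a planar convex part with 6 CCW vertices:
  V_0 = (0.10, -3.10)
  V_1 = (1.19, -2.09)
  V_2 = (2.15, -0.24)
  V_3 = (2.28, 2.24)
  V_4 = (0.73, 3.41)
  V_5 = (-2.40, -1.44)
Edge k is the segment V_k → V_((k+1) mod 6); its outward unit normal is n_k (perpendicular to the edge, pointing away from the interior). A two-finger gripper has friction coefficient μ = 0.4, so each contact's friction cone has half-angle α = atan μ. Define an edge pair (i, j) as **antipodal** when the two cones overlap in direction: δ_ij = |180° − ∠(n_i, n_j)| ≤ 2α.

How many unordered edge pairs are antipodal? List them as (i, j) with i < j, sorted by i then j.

count = 4; pairs: (0,4), (1,4), (2,4), (3,5)

α = atan 0.4 = 21.80°;  2α = 43.60°
n_0 = (+0.6797, -0.7335)
n_1 = (+0.8876, -0.4606)
n_2 = (+0.9986, -0.0523)
n_3 = (+0.6025, +0.7981)
n_4 = (-0.8402, +0.5422)
n_5 = (-0.5532, -0.8331)
  (0,1): δ = 160.24°  ·
  (0,2): δ = 135.82°  ·
  (0,3): δ = 79.87°  ·
  (0,4): δ = 14.35°  ✓
  (0,5): δ = 103.60°  ·
  (1,2): δ = 155.58°  ·
  (1,3): δ = 99.62°  ·
  (1,4): δ = 5.41°  ✓
  (1,5): δ = 83.84°  ·
  (2,3): δ = 124.05°  ·
  (2,4): δ = 29.84°  ✓
  (2,5): δ = 59.42°  ·
  (3,4): δ = 85.79°  ·
  (3,5): δ = 3.46°  ✓
  (4,5): δ = 90.75°  ·
antipodal pairs: 4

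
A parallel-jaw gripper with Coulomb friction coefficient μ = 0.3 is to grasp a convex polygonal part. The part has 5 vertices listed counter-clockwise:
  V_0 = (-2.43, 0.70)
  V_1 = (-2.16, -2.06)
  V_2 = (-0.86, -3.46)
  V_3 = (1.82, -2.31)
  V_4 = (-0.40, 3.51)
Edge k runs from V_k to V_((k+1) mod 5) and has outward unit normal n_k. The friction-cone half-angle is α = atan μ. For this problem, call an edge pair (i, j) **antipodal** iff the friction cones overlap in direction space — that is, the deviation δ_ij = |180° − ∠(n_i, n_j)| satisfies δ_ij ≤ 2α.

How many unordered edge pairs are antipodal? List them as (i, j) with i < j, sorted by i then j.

α = atan 0.3 = 16.70°;  2α = 33.40°
n_0 = (-0.9952, -0.0974)
n_1 = (-0.7328, -0.6805)
n_2 = (+0.3943, -0.9190)
n_3 = (+0.9343, +0.3564)
n_4 = (-0.8106, +0.5856)
  (0,1): δ = 142.71°  ·
  (0,2): δ = 72.36°  ·
  (0,3): δ = 15.29°  ✓
  (0,4): δ = 138.57°  ·
  (1,2): δ = 109.65°  ·
  (1,3): δ = 22.00°  ✓
  (1,4): δ = 101.28°  ·
  (2,3): δ = 92.35°  ·
  (2,4): δ = 30.93°  ✓
  (3,4): δ = 56.72°  ·
antipodal pairs: 3

count = 3; pairs: (0,3), (1,3), (2,4)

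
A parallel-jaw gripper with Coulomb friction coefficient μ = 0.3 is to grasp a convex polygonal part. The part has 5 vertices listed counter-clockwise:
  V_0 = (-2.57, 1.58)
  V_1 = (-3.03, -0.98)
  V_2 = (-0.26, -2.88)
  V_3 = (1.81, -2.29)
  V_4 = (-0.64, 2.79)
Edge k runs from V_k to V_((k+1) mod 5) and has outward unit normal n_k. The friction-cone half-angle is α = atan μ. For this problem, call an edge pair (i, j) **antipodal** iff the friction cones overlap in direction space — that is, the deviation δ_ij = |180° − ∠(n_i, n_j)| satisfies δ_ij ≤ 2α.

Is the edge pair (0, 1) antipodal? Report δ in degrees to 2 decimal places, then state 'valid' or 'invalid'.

δ = 114.26°, invalid

α = atan 0.3 = 16.70°;  2α = 33.40°
edge 0: e_0 = (-0.46, -2.56);  n_0 = (-0.9842, +0.1769)
edge 1: e_1 = (+2.77, -1.90);  n_1 = (-0.5656, -0.8246)
∠(n_0, n_1) = 65.74°
δ = |180° − 65.74°| = 114.26°
114.26° > 2α = 33.40°  →  invalid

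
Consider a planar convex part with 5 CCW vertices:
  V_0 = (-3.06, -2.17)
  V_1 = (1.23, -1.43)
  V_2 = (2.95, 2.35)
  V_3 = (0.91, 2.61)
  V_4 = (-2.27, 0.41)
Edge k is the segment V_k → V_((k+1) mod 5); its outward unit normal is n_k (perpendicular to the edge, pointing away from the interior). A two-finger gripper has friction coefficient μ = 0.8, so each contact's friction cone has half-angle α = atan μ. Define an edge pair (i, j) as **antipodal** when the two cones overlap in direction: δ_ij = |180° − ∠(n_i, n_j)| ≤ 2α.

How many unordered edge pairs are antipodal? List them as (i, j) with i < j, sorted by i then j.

count = 6; pairs: (0,2), (0,3), (0,4), (1,2), (1,3), (1,4)

α = atan 0.8 = 38.66°;  2α = 77.32°
n_0 = (+0.1700, -0.9854)
n_1 = (+0.9102, -0.4142)
n_2 = (+0.1264, +0.9920)
n_3 = (-0.5689, +0.8224)
n_4 = (-0.9562, +0.2928)
  (0,1): δ = 124.25°  ·
  (0,2): δ = 17.05°  ✓
  (0,3): δ = 24.89°  ✓
  (0,4): δ = 63.19°  ✓
  (1,2): δ = 72.80°  ✓
  (1,3): δ = 30.86°  ✓
  (1,4): δ = 7.44°  ✓
  (2,3): δ = 138.06°  ·
  (2,4): δ = 99.76°  ·
  (3,4): δ = 141.70°  ·
antipodal pairs: 6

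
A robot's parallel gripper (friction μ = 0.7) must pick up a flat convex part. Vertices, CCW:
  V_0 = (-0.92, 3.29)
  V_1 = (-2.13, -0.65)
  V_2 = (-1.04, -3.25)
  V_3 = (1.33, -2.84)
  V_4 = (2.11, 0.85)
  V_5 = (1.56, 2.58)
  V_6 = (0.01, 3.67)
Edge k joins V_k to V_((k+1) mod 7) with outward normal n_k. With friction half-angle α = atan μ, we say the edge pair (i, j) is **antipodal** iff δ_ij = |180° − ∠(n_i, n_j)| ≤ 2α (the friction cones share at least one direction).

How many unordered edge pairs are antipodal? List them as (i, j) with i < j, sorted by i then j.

α = atan 0.7 = 34.99°;  2α = 69.98°
n_0 = (-0.9559, +0.2936)
n_1 = (-0.9222, -0.3866)
n_2 = (+0.1705, -0.9854)
n_3 = (+0.9784, -0.2068)
n_4 = (+0.9530, +0.3030)
n_5 = (+0.5752, +0.8180)
n_6 = (-0.3782, +0.9257)
  (0,1): δ = 140.18°  ·
  (0,2): δ = 63.11°  ✓
  (0,3): δ = 5.14°  ✓
  (0,4): δ = 34.71°  ✓
  (0,5): δ = 71.96°  ·
  (0,6): δ = 129.30°  ·
  (1,2): δ = 102.93°  ·
  (1,3): δ = 34.68°  ✓
  (1,4): δ = 5.11°  ✓
  (1,5): δ = 32.14°  ✓
  (1,6): δ = 89.48°  ·
  (2,3): δ = 111.75°  ·
  (2,4): δ = 82.18°  ·
  (2,5): δ = 44.93°  ✓
  (2,6): δ = 12.41°  ✓
  (3,4): δ = 150.43°  ·
  (3,5): δ = 113.18°  ·
  (3,6): δ = 55.84°  ✓
  (4,5): δ = 142.75°  ·
  (4,6): δ = 85.41°  ·
  (5,6): δ = 122.66°  ·
antipodal pairs: 9

count = 9; pairs: (0,2), (0,3), (0,4), (1,3), (1,4), (1,5), (2,5), (2,6), (3,6)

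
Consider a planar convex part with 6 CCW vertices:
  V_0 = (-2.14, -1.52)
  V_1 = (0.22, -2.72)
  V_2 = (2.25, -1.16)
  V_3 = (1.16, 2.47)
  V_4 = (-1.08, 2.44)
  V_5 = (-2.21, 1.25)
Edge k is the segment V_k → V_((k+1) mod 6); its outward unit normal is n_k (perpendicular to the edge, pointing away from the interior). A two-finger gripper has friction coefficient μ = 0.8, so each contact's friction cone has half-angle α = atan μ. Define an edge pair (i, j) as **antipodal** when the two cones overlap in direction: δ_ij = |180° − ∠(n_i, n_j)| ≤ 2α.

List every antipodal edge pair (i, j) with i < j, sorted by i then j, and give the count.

α = atan 0.8 = 38.66°;  2α = 77.32°
n_0 = (-0.4532, -0.8914)
n_1 = (+0.6093, -0.7929)
n_2 = (+0.9578, +0.2876)
n_3 = (-0.0134, +0.9999)
n_4 = (-0.7252, +0.6886)
n_5 = (-0.9997, -0.0253)
  (0,1): δ = 115.51°  ·
  (0,2): δ = 46.33°  ✓
  (0,3): δ = 27.72°  ✓
  (0,4): δ = 73.43°  ✓
  (0,5): δ = 118.40°  ·
  (1,2): δ = 110.83°  ·
  (1,3): δ = 36.77°  ✓
  (1,4): δ = 8.94°  ✓
  (1,5): δ = 53.91°  ✓
  (2,3): δ = 105.95°  ·
  (2,4): δ = 60.23°  ✓
  (2,5): δ = 15.27°  ✓
  (3,4): δ = 134.29°  ·
  (3,5): δ = 89.32°  ·
  (4,5): δ = 135.03°  ·
antipodal pairs: 8

count = 8; pairs: (0,2), (0,3), (0,4), (1,3), (1,4), (1,5), (2,4), (2,5)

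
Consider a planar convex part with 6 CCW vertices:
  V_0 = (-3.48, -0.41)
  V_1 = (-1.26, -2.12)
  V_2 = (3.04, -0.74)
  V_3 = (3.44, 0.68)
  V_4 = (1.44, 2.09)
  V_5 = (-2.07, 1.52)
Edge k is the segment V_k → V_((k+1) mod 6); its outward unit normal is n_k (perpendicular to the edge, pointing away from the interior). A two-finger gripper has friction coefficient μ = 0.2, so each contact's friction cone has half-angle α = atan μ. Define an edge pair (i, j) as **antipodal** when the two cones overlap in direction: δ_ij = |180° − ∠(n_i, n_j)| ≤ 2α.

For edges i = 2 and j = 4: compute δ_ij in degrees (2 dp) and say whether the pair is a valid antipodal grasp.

δ = 65.04°, invalid

α = atan 0.2 = 11.31°;  2α = 22.62°
edge 2: e_2 = (+0.40, +1.42);  n_2 = (+0.9625, -0.2711)
edge 4: e_4 = (-3.51, -0.57);  n_4 = (-0.1603, +0.9871)
∠(n_2, n_4) = 114.96°
δ = |180° − 114.96°| = 65.04°
65.04° > 2α = 22.62°  →  invalid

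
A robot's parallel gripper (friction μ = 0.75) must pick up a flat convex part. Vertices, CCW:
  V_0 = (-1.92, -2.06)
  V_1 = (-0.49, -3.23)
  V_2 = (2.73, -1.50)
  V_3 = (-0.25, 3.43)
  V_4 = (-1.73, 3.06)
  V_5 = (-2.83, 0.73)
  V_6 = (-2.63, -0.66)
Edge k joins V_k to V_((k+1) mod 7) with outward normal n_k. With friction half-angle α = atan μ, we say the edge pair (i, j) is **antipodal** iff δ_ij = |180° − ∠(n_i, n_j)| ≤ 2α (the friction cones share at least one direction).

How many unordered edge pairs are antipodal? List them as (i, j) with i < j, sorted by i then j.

α = atan 0.75 = 36.87°;  2α = 73.74°
n_0 = (-0.6332, -0.7740)
n_1 = (+0.4733, -0.8809)
n_2 = (+0.8558, +0.5173)
n_3 = (-0.2425, +0.9701)
n_4 = (-0.9043, +0.4269)
n_5 = (-0.9898, -0.1424)
n_6 = (-0.8919, -0.4523)
  (0,1): δ = 112.46°  ·
  (0,2): δ = 19.56°  ✓
  (0,3): δ = 53.33°  ✓
  (0,4): δ = 104.02°  ·
  (0,5): δ = 137.48°  ·
  (0,6): δ = 156.18°  ·
  (1,2): δ = 87.10°  ·
  (1,3): δ = 14.21°  ✓
  (1,4): δ = 36.48°  ✓
  (1,5): δ = 69.94°  ✓
  (1,6): δ = 88.64°  ·
  (2,3): δ = 107.12°  ·
  (2,4): δ = 56.42°  ✓
  (2,5): δ = 22.96°  ✓
  (2,6): δ = 4.26°  ✓
  (3,4): δ = 129.31°  ·
  (3,5): δ = 95.85°  ·
  (3,6): δ = 77.14°  ·
  (4,5): δ = 146.54°  ·
  (4,6): δ = 127.84°  ·
  (5,6): δ = 161.30°  ·
antipodal pairs: 8

count = 8; pairs: (0,2), (0,3), (1,3), (1,4), (1,5), (2,4), (2,5), (2,6)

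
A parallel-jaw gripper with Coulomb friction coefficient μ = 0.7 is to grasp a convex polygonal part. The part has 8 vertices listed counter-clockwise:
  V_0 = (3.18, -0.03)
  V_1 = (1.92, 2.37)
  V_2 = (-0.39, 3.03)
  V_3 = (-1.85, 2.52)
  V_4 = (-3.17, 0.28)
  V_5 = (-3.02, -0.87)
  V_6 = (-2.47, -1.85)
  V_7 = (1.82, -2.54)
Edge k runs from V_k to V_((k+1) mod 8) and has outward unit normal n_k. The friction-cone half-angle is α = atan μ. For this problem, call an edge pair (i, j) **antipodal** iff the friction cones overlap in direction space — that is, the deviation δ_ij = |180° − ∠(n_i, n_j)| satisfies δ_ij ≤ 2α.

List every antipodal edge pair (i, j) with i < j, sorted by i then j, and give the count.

α = atan 0.7 = 34.99°;  2α = 69.98°
n_0 = (+0.8854, +0.4648)
n_1 = (+0.2747, +0.9615)
n_2 = (-0.3298, +0.9441)
n_3 = (-0.8615, +0.5077)
n_4 = (-0.9916, -0.1293)
n_5 = (-0.8721, -0.4894)
n_6 = (-0.1588, -0.9873)
n_7 = (+0.8792, -0.4764)
  (0,1): δ = 133.64°  ·
  (0,2): δ = 98.44°  ·
  (0,3): δ = 58.21°  ✓
  (0,4): δ = 20.27°  ✓
  (0,5): δ = 1.60°  ✓
  (0,6): δ = 53.16°  ✓
  (0,7): δ = 123.85°  ·
  (1,2): δ = 144.80°  ·
  (1,3): δ = 104.56°  ·
  (1,4): δ = 66.62°  ✓
  (1,5): δ = 44.75°  ✓
  (1,6): δ = 6.81°  ✓
  (1,7): δ = 77.50°  ·
  (2,3): δ = 139.77°  ·
  (2,4): δ = 101.82°  ·
  (2,5): δ = 79.95°  ·
  (2,6): δ = 28.39°  ✓
  (2,7): δ = 42.29°  ✓
  (3,4): δ = 142.06°  ·
  (3,5): δ = 120.19°  ·
  (3,6): δ = 68.63°  ✓
  (3,7): δ = 2.06°  ✓
  (4,5): δ = 158.13°  ·
  (4,6): δ = 106.57°  ·
  (4,7): δ = 35.88°  ✓
  (5,6): δ = 128.44°  ·
  (5,7): δ = 57.75°  ✓
  (6,7): δ = 109.31°  ·
antipodal pairs: 13

count = 13; pairs: (0,3), (0,4), (0,5), (0,6), (1,4), (1,5), (1,6), (2,6), (2,7), (3,6), (3,7), (4,7), (5,7)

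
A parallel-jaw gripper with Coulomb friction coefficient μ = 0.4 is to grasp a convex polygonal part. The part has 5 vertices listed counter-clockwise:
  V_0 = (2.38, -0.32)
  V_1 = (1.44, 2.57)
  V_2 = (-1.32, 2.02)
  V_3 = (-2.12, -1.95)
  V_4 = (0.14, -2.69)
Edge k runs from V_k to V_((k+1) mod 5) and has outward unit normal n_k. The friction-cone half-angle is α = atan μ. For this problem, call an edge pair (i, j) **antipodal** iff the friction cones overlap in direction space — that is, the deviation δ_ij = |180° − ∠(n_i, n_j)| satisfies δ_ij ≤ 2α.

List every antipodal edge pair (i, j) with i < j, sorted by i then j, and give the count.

count = 4; pairs: (0,2), (1,3), (1,4), (2,4)

α = atan 0.4 = 21.80°;  2α = 43.60°
n_0 = (+0.9510, +0.3093)
n_1 = (-0.1954, +0.9807)
n_2 = (-0.9803, +0.1975)
n_3 = (-0.3112, -0.9504)
n_4 = (+0.7268, -0.6869)
  (0,1): δ = 96.75°  ·
  (0,2): δ = 29.41°  ✓
  (0,3): δ = 53.85°  ·
  (0,4): δ = 118.60°  ·
  (1,2): δ = 112.66°  ·
  (1,3): δ = 29.40°  ✓
  (1,4): δ = 35.35°  ✓
  (2,3): δ = 96.74°  ·
  (2,4): δ = 31.99°  ✓
  (3,4): δ = 115.25°  ·
antipodal pairs: 4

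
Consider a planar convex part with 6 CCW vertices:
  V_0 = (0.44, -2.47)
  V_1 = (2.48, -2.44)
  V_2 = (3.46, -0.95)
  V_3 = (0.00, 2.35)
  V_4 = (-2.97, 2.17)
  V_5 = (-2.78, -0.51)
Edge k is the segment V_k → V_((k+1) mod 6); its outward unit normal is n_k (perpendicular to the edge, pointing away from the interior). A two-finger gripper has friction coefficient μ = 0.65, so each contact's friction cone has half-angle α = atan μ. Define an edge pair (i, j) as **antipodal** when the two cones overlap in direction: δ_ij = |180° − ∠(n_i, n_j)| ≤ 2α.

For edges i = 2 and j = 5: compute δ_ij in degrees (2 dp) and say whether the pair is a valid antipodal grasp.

δ = 12.32°, valid

α = atan 0.65 = 33.02°;  2α = 66.05°
edge 2: e_2 = (-3.46, +3.30);  n_2 = (+0.6902, +0.7236)
edge 5: e_5 = (+3.22, -1.96);  n_5 = (-0.5199, -0.8542)
∠(n_2, n_5) = 167.68°
δ = |180° − 167.68°| = 12.32°
12.32° ≤ 2α = 66.05°  →  valid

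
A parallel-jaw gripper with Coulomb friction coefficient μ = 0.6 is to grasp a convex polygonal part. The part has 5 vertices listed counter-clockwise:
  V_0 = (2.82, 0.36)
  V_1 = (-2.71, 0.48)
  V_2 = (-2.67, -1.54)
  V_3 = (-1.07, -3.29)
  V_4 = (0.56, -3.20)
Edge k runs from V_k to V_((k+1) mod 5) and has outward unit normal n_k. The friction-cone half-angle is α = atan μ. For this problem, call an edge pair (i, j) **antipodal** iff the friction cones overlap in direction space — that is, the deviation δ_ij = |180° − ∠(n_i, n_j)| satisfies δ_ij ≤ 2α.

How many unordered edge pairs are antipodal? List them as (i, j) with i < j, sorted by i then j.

count = 4; pairs: (0,2), (0,3), (0,4), (1,4)

α = atan 0.6 = 30.96°;  2α = 61.93°
n_0 = (+0.0217, +0.9998)
n_1 = (-0.9998, -0.0198)
n_2 = (-0.7380, -0.6748)
n_3 = (+0.0551, -0.9985)
n_4 = (+0.8442, -0.5360)
  (0,1): δ = 87.62°  ·
  (0,2): δ = 46.32°  ✓
  (0,3): δ = 4.40°  ✓
  (0,4): δ = 58.83°  ✓
  (1,2): δ = 138.70°  ·
  (1,3): δ = 87.97°  ·
  (1,4): δ = 33.54°  ✓
  (2,3): δ = 129.28°  ·
  (2,4): δ = 74.84°  ·
  (3,4): δ = 125.57°  ·
antipodal pairs: 4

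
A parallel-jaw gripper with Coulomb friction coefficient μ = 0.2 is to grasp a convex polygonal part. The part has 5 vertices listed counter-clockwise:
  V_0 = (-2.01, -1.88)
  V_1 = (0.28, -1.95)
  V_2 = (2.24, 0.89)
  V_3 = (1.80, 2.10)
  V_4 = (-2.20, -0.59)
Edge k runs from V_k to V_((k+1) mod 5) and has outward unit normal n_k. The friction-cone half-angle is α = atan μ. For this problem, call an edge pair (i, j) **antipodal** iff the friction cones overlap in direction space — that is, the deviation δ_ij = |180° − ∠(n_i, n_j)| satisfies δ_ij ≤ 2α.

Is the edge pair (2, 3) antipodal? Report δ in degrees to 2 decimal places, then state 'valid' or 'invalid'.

δ = 76.06°, invalid

α = atan 0.2 = 11.31°;  2α = 22.62°
edge 2: e_2 = (-0.44, +1.21);  n_2 = (+0.9398, +0.3417)
edge 3: e_3 = (-4.00, -2.69);  n_3 = (-0.5580, +0.8298)
∠(n_2, n_3) = 103.94°
δ = |180° − 103.94°| = 76.06°
76.06° > 2α = 22.62°  →  invalid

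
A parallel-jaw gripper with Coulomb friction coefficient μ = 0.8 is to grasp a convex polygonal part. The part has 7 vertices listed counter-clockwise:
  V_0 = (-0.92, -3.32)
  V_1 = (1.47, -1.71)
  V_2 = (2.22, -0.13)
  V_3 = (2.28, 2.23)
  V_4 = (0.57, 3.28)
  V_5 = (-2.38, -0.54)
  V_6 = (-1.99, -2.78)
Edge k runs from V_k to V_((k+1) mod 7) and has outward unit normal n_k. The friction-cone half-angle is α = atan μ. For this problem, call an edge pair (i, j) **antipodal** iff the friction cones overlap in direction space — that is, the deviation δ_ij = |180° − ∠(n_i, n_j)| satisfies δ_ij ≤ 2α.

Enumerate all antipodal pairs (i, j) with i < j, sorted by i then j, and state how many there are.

α = atan 0.8 = 38.66°;  2α = 77.32°
n_0 = (+0.5587, -0.8294)
n_1 = (+0.9034, -0.4288)
n_2 = (+0.9997, -0.0254)
n_3 = (+0.5233, +0.8522)
n_4 = (-0.7915, +0.6112)
n_5 = (-0.9852, -0.1715)
n_6 = (-0.4505, -0.8928)
  (0,1): δ = 149.36°  ·
  (0,2): δ = 125.42°  ·
  (0,3): δ = 65.52°  ✓
  (0,4): δ = 18.36°  ✓
  (0,5): δ = 65.91°  ✓
  (0,6): δ = 119.26°  ·
  (1,2): δ = 156.06°  ·
  (1,3): δ = 96.16°  ·
  (1,4): δ = 12.28°  ✓
  (1,5): δ = 35.27°  ✓
  (1,6): δ = 88.61°  ·
  (2,3): δ = 120.10°  ·
  (2,4): δ = 36.22°  ✓
  (2,5): δ = 11.33°  ✓
  (2,6): δ = 64.68°  ✓
  (3,4): δ = 96.13°  ·
  (3,5): δ = 48.57°  ✓
  (3,6): δ = 4.77°  ✓
  (4,5): δ = 132.45°  ·
  (4,6): δ = 79.10°  ·
  (5,6): δ = 126.66°  ·
antipodal pairs: 10

count = 10; pairs: (0,3), (0,4), (0,5), (1,4), (1,5), (2,4), (2,5), (2,6), (3,5), (3,6)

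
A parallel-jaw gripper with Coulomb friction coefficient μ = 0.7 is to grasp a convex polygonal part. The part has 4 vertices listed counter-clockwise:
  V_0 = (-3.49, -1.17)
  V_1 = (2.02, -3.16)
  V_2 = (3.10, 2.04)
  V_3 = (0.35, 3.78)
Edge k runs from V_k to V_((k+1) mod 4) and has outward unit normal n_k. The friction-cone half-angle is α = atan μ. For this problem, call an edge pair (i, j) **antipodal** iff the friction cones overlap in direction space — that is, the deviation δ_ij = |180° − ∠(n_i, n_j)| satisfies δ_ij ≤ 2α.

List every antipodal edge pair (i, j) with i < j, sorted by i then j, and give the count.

count = 2; pairs: (0,2), (1,3)

α = atan 0.7 = 34.99°;  2α = 69.98°
n_0 = (-0.3397, -0.9405)
n_1 = (+0.9791, -0.2034)
n_2 = (+0.5347, +0.8451)
n_3 = (-0.7901, +0.6129)
  (0,1): δ = 81.88°  ·
  (0,2): δ = 12.46°  ✓
  (0,3): δ = 72.05°  ·
  (1,2): δ = 110.59°  ·
  (1,3): δ = 26.07°  ✓
  (2,3): δ = 95.48°  ·
antipodal pairs: 2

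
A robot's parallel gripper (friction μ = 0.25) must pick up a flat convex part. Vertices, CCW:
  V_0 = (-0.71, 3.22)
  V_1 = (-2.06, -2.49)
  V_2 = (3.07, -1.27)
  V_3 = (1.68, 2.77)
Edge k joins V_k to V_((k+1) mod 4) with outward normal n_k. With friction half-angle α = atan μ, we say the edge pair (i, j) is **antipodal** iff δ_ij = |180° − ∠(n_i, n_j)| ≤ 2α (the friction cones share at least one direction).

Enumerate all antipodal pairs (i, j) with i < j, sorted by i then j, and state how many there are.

count = 1; pairs: (1,3)

α = atan 0.25 = 14.04°;  2α = 28.07°
n_0 = (-0.9732, +0.2301)
n_1 = (+0.2314, -0.9729)
n_2 = (+0.9456, +0.3253)
n_3 = (+0.1850, +0.9827)
  (0,1): δ = 63.32°  ·
  (0,2): δ = 32.29°  ·
  (0,3): δ = 92.64°  ·
  (1,2): δ = 84.39°  ·
  (1,3): δ = 24.04°  ✓
  (2,3): δ = 119.65°  ·
antipodal pairs: 1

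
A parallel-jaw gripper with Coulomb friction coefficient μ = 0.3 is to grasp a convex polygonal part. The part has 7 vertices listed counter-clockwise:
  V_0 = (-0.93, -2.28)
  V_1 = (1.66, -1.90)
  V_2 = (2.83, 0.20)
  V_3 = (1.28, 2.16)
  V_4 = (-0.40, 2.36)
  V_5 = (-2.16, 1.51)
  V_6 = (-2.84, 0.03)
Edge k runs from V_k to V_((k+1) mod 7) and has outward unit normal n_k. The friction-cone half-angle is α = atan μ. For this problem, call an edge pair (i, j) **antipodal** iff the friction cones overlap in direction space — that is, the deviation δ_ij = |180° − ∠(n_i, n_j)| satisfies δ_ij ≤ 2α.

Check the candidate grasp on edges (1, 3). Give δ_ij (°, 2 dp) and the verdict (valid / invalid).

α = atan 0.3 = 16.70°;  2α = 33.40°
edge 1: e_1 = (+1.17, +2.10);  n_1 = (+0.8736, -0.4867)
edge 3: e_3 = (-1.68, +0.20);  n_3 = (+0.1182, +0.9930)
∠(n_1, n_3) = 112.34°
δ = |180° − 112.34°| = 67.66°
67.66° > 2α = 33.40°  →  invalid

δ = 67.66°, invalid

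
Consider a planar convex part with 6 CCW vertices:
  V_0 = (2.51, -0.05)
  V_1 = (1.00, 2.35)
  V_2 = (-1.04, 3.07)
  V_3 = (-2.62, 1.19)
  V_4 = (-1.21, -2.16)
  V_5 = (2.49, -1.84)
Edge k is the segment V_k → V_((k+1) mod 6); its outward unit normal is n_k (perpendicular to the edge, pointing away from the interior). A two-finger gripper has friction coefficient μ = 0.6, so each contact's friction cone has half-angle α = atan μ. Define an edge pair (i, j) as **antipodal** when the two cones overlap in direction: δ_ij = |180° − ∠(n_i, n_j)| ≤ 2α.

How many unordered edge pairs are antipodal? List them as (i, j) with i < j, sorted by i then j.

α = atan 0.6 = 30.96°;  2α = 61.93°
n_0 = (+0.8464, +0.5325)
n_1 = (+0.3328, +0.9430)
n_2 = (-0.7655, +0.6434)
n_3 = (-0.9217, -0.3879)
n_4 = (+0.0862, -0.9963)
n_5 = (+0.9999, -0.0112)
  (0,1): δ = 141.62°  ·
  (0,2): δ = 72.22°  ·
  (0,3): δ = 9.35°  ✓
  (0,4): δ = 62.77°  ·
  (0,5): δ = 147.18°  ·
  (1,2): δ = 110.60°  ·
  (1,3): δ = 47.73°  ✓
  (1,4): δ = 24.38°  ✓
  (1,5): δ = 108.80°  ·
  (2,3): δ = 117.13°  ·
  (2,4): δ = 45.01°  ✓
  (2,5): δ = 39.40°  ✓
  (3,4): δ = 107.88°  ·
  (3,5): δ = 23.47°  ✓
  (4,5): δ = 95.58°  ·
antipodal pairs: 6

count = 6; pairs: (0,3), (1,3), (1,4), (2,4), (2,5), (3,5)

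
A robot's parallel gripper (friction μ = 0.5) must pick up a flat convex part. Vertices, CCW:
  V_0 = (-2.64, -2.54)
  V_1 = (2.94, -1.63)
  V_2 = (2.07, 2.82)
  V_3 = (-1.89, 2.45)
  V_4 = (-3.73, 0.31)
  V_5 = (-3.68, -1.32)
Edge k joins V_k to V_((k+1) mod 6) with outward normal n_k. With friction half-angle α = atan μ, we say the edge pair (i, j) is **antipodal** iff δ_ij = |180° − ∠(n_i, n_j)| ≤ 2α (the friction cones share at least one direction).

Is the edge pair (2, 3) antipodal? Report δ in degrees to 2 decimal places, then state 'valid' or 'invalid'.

α = atan 0.5 = 26.57°;  2α = 53.13°
edge 2: e_2 = (-3.96, -0.37);  n_2 = (-0.0930, +0.9957)
edge 3: e_3 = (-1.84, -2.14);  n_3 = (-0.7583, +0.6520)
∠(n_2, n_3) = 43.97°
δ = |180° − 43.97°| = 136.03°
136.03° > 2α = 53.13°  →  invalid

δ = 136.03°, invalid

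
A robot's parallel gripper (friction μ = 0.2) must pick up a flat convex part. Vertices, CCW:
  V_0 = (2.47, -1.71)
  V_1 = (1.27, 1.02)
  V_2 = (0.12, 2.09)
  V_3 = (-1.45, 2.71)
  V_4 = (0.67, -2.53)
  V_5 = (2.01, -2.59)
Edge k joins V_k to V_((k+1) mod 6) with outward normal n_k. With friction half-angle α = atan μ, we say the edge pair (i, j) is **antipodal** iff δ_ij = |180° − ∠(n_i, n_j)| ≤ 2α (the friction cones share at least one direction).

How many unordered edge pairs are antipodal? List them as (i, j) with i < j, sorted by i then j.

count = 2; pairs: (0,3), (2,4)

α = atan 0.2 = 11.31°;  2α = 22.62°
n_0 = (+0.9155, +0.4024)
n_1 = (+0.6812, +0.7321)
n_2 = (+0.3673, +0.9301)
n_3 = (-0.9270, -0.3750)
n_4 = (-0.0447, -0.9990)
n_5 = (+0.8862, -0.4633)
  (0,1): δ = 156.66°  ·
  (0,2): δ = 135.28°  ·
  (0,3): δ = 1.70°  ✓
  (0,4): δ = 63.71°  ·
  (0,5): δ = 128.67°  ·
  (1,2): δ = 158.61°  ·
  (1,3): δ = 25.04°  ·
  (1,4): δ = 40.37°  ·
  (1,5): δ = 105.34°  ·
  (2,3): δ = 46.42°  ·
  (2,4): δ = 18.99°  ✓
  (2,5): δ = 83.95°  ·
  (3,4): δ = 114.59°  ·
  (3,5): δ = 49.62°  ·
  (4,5): δ = 115.03°  ·
antipodal pairs: 2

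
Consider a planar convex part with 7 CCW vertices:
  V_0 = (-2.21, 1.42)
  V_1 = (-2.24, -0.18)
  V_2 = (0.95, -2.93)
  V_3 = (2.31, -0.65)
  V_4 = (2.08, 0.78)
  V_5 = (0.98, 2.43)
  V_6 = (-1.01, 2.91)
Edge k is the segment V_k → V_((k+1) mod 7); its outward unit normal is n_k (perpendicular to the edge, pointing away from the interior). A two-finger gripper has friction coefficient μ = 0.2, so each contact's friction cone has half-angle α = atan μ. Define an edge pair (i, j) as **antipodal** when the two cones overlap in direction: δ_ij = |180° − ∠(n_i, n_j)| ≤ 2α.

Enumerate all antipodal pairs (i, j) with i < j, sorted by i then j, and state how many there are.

α = atan 0.2 = 11.31°;  2α = 22.62°
n_0 = (-0.9998, +0.0187)
n_1 = (-0.6529, -0.7574)
n_2 = (+0.8588, -0.5123)
n_3 = (+0.9873, +0.1588)
n_4 = (+0.8321, +0.5547)
n_5 = (+0.2345, +0.9721)
n_6 = (-0.7788, +0.6272)
  (0,1): δ = 129.69°  ·
  (0,2): δ = 29.74°  ·
  (0,3): δ = 10.21°  ✓
  (0,4): δ = 34.76°  ·
  (0,5): δ = 77.51°  ·
  (0,6): δ = 142.23°  ·
  (1,2): δ = 80.05°  ·
  (1,3): δ = 40.10°  ·
  (1,4): δ = 15.55°  ✓
  (1,5): δ = 27.20°  ·
  (1,6): δ = 91.92°  ·
  (2,3): δ = 140.05°  ·
  (2,4): δ = 115.49°  ·
  (2,5): δ = 72.75°  ·
  (2,6): δ = 8.03°  ✓
  (3,4): δ = 155.45°  ·
  (3,5): δ = 112.70°  ·
  (3,6): δ = 47.98°  ·
  (4,5): δ = 137.25°  ·
  (4,6): δ = 72.54°  ·
  (5,6): δ = 115.29°  ·
antipodal pairs: 3

count = 3; pairs: (0,3), (1,4), (2,6)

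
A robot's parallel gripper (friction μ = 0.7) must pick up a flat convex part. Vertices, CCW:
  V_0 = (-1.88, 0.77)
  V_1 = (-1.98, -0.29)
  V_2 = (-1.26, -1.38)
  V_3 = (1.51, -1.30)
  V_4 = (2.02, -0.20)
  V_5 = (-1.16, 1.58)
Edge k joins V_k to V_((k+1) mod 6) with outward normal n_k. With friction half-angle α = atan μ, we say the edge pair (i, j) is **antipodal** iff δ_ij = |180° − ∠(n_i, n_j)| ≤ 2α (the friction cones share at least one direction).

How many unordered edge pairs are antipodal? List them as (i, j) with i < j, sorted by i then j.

count = 7; pairs: (0,3), (0,4), (1,3), (1,4), (2,4), (2,5), (3,5)

α = atan 0.7 = 34.99°;  2α = 69.98°
n_0 = (-0.9956, +0.0939)
n_1 = (-0.8344, -0.5512)
n_2 = (+0.0289, -0.9996)
n_3 = (+0.9072, -0.4206)
n_4 = (+0.4884, +0.8726)
n_5 = (-0.7474, +0.6644)
  (0,1): δ = 141.16°  ·
  (0,2): δ = 82.96°  ·
  (0,3): δ = 19.48°  ✓
  (0,4): δ = 66.15°  ✓
  (0,5): δ = 143.76°  ·
  (1,2): δ = 121.79°  ·
  (1,3): δ = 58.32°  ✓
  (1,4): δ = 27.32°  ✓
  (1,5): δ = 104.92°  ·
  (2,3): δ = 116.53°  ·
  (2,4): δ = 30.89°  ✓
  (2,5): δ = 46.71°  ✓
  (3,4): δ = 94.36°  ·
  (3,5): δ = 16.76°  ✓
  (4,5): δ = 102.40°  ·
antipodal pairs: 7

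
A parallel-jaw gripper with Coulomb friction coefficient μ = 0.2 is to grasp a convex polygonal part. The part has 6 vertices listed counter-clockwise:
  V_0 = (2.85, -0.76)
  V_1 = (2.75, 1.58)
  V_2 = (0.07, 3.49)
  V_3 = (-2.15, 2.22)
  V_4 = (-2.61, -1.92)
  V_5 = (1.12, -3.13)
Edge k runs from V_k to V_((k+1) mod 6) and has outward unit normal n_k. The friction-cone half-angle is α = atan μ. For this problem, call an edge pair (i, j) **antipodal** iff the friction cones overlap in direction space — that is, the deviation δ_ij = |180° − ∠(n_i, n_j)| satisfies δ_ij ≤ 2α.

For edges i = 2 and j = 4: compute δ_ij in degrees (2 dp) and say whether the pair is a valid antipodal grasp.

δ = 47.75°, invalid

α = atan 0.2 = 11.31°;  2α = 22.62°
edge 2: e_2 = (-2.22, -1.27);  n_2 = (-0.4966, +0.8680)
edge 4: e_4 = (+3.73, -1.21);  n_4 = (-0.3086, -0.9512)
∠(n_2, n_4) = 132.25°
δ = |180° − 132.25°| = 47.75°
47.75° > 2α = 22.62°  →  invalid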